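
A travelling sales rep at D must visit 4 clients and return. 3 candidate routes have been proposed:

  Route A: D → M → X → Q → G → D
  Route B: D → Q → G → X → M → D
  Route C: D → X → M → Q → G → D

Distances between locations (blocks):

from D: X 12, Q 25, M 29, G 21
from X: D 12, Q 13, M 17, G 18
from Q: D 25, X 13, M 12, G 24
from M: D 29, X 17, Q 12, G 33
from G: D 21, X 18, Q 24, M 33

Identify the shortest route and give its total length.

Route A: 29 + 17 + 13 + 24 + 21 = 104
Route B: 25 + 24 + 18 + 17 + 29 = 113
Route C: 12 + 17 + 12 + 24 + 21 = 86

86 blocks — Route C is the shortest.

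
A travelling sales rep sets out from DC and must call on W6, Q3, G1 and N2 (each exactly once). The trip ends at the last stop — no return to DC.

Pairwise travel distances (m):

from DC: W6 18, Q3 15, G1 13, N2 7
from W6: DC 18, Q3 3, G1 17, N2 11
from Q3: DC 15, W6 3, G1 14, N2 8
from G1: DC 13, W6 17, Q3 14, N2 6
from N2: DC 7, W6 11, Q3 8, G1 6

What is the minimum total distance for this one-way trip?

Shortest open route: 30 m.

There are 4! = 24 possible orderings.
DC → W6 → Q3 → G1 → N2: 18+3+14+6 = 41
DC → W6 → Q3 → N2 → G1: 18+3+8+6 = 35
DC → W6 → G1 → Q3 → N2: 18+17+14+8 = 57
DC → W6 → G1 → N2 → Q3: 18+17+6+8 = 49
DC → W6 → N2 → Q3 → G1: 18+11+8+14 = 51
DC → W6 → N2 → G1 → Q3: 18+11+6+14 = 49
DC → Q3 → W6 → G1 → N2: 15+3+17+6 = 41
DC → Q3 → W6 → N2 → G1: 15+3+11+6 = 35
DC → Q3 → G1 → W6 → N2: 15+14+17+11 = 57
DC → Q3 → G1 → N2 → W6: 15+14+6+11 = 46
DC → Q3 → N2 → W6 → G1: 15+8+11+17 = 51
DC → Q3 → N2 → G1 → W6: 15+8+6+17 = 46
DC → G1 → W6 → Q3 → N2: 13+17+3+8 = 41
DC → G1 → W6 → N2 → Q3: 13+17+11+8 = 49
… (10 more)
DC → G1 → N2 → Q3 → W6: 13+6+8+3 = 30  ← best
The minimum is 30.
One shortest path: DC → G1 → N2 → Q3 → W6.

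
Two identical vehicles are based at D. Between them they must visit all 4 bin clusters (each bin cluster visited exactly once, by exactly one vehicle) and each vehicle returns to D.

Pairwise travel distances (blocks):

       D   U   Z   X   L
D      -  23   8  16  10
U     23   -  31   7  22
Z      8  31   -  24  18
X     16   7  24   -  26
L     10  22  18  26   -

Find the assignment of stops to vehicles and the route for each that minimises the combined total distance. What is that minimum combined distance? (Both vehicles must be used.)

71 blocks — the smallest possible combined total.

Try each way of splitting the stops between the two vehicles (each non-empty) and, for each split, find the best tour for each vehicle:
  {U} + {Z, X, L}: 46 + 68 = 114
  {Z} + {U, X, L}: 16 + 55 = 71
  {U, Z} + {X, L}: 62 + 52 = 114
  {X} + {U, Z, L}: 32 + 71 = 103
  {U, X} + {Z, L}: 46 + 36 = 82
  {Z, X} + {U, L}: 48 + 55 = 103
  … (7 splits in total)
Best: vehicle 1 D → Z → D = 16; vehicle 2 D → X → U → L → D = 55; combined 71.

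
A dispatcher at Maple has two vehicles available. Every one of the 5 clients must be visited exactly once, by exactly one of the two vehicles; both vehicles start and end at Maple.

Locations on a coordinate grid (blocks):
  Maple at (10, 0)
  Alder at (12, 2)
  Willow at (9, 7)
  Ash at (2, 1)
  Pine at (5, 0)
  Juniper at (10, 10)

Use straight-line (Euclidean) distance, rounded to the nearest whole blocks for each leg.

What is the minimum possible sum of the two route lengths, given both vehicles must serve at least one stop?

There are 2^4 − 1 = 15 ways to divide the 5 stops into two non-empty groups. For each, the best each vehicle can do is its own shortest tour through its group:
  {Alder} + {Willow, Ash, Pine, Juniper}: 6 + 30 = 36
  {Willow} + {Alder, Ash, Pine, Juniper}: 14 + 31 = 45
  {Alder, Willow} + {Ash, Pine, Juniper}: 16 + 30 = 46
  {Ash} + {Alder, Willow, Pine, Juniper}: 16 + 27 = 43
  {Alder, Ash} + {Willow, Pine, Juniper}: 21 + 26 = 47
  {Willow, Ash} + {Alder, Pine, Juniper}: 24 + 27 = 51
  … (15 splits in total)
Best: vehicle 1 Maple → Alder → Maple = 6; vehicle 2 Maple → Willow → Juniper → Ash → Pine → Maple = 30; combined 36.

36 blocks — the smallest possible combined total.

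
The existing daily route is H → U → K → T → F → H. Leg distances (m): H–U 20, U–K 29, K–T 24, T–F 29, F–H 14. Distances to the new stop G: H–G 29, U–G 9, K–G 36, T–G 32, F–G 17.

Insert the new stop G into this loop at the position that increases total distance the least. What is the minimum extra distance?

Insertion cost between consecutive stops i–j is d(i,G) + d(G,j) − d(i,j):
  between H and U: 29 + 9 − 20 = 18
  between U and K: 9 + 36 − 29 = 16
  between K and T: 36 + 32 − 24 = 44
  between T and F: 32 + 17 − 29 = 20
  between F and H: 17 + 29 − 14 = 32
Cheapest insertion is between U and K, adding 16.
New total = 116 + 16 = 132.

+16 m — insert G between U and K.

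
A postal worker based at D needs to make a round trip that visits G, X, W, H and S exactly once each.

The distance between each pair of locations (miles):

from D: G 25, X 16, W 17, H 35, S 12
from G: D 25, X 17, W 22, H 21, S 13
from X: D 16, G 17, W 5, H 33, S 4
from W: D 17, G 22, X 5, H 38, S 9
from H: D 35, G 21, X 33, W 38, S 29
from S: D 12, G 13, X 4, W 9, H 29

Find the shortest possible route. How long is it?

D-G-X-W-H-S-D: 25+17+5+38+29+12 = 126
D-G-X-W-S-H-D: 25+17+5+9+29+35 = 120
D-G-X-H-W-S-D: 25+17+33+38+9+12 = 134
D-G-X-H-S-W-D: 25+17+33+29+9+17 = 130
D-G-X-S-W-H-D: 25+17+4+9+38+35 = 128
D-G-X-S-H-W-D: 25+17+4+29+38+17 = 130
D-G-W-X-H-S-D: 25+22+5+33+29+12 = 126
D-G-W-X-S-H-D: 25+22+5+4+29+35 = 120
D-G-W-H-X-S-D: 25+22+38+33+4+12 = 134
D-G-W-H-S-X-D: 25+22+38+29+4+16 = 134
D-G-W-S-X-H-D: 25+22+9+4+33+35 = 128
D-G-W-S-H-X-D: 25+22+9+29+33+16 = 134
D-G-H-X-W-S-D: 25+21+33+5+9+12 = 105
D-G-H-X-S-W-D: 25+21+33+4+9+17 = 109
… (46 more)
D-W-X-S-G-H-D: 17+5+4+13+21+35 = 95  ← best
The minimum is 95.
One optimal route: D → W → X → S → G → H → D (or its reverse).

95 miles — the shortest possible round trip.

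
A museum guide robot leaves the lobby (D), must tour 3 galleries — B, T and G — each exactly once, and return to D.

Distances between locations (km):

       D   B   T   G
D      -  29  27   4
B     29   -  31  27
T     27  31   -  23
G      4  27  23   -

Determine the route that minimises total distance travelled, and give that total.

There are 3 distinct closed tours to check (reversals are equivalent).
D - B - T - G - D: 29+31+23+4 = 87
D - B - G - T - D: 29+27+23+27 = 106
D - T - B - G - D: 27+31+27+4 = 89
The minimum is 87.
One optimal route: D → B → T → G → D (or its reverse).

Minimum total distance: 87 km.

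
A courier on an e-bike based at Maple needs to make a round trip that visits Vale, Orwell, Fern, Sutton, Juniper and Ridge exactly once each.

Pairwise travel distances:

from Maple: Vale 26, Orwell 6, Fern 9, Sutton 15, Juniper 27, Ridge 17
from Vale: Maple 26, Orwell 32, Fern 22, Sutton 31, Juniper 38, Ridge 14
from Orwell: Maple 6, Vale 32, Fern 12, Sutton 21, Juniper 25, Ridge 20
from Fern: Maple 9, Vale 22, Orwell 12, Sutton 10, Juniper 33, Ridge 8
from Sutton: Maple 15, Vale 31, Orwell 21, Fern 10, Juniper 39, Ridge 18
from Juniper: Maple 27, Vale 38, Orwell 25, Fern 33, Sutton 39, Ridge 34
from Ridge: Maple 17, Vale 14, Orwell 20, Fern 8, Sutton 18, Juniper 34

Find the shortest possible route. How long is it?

Minimum total distance: 116.

Maple → Vale → Orwell → Fern → Sutton → Juniper → Ridge → Maple: 26+32+12+10+39+34+17 = 170
Maple → Vale → Orwell → Fern → Sutton → Ridge → Juniper → Maple: 26+32+12+10+18+34+27 = 159
Maple → Vale → Orwell → Fern → Juniper → Sutton → Ridge → Maple: 26+32+12+33+39+18+17 = 177
Maple → Vale → Orwell → Fern → Juniper → Ridge → Sutton → Maple: 26+32+12+33+34+18+15 = 170
Maple → Vale → Orwell → Fern → Ridge → Sutton → Juniper → Maple: 26+32+12+8+18+39+27 = 162
Maple → Vale → Orwell → Fern → Ridge → Juniper → Sutton → Maple: 26+32+12+8+34+39+15 = 166
Maple → Vale → Orwell → Sutton → Fern → Juniper → Ridge → Maple: 26+32+21+10+33+34+17 = 173
Maple → Vale → Orwell → Sutton → Fern → Ridge → Juniper → Maple: 26+32+21+10+8+34+27 = 158
… (352 more)
Maple → Orwell → Juniper → Vale → Ridge → Fern → Sutton → Maple: 6+25+38+14+8+10+15 = 116  ← best
The minimum is 116.
One optimal route: Maple → Orwell → Juniper → Vale → Ridge → Fern → Sutton → Maple (or its reverse).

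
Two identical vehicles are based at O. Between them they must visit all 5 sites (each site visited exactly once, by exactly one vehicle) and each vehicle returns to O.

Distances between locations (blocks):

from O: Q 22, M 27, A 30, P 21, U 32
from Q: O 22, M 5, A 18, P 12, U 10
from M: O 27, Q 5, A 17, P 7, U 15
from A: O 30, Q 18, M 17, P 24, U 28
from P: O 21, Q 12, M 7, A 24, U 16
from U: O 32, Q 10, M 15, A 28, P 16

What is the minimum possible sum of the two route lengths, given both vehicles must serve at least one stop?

135 blocks — the smallest possible combined total.

Check every non-empty split of the stops between the two vehicles; for each half take its own optimal tour:
  {Q} + {M, A, P, U}: 44 + 99 = 143
  {M} + {Q, A, P, U}: 54 + 95 = 149
  {Q, M} + {A, P, U}: 54 + 95 = 149
  {A} + {Q, M, P, U}: 60 + 75 = 135
  {Q, A} + {M, P, U}: 70 + 75 = 145
  {M, A} + {Q, P, U}: 74 + 69 = 143
  … (15 splits in total)
Best: vehicle 1 O → A → O = 60; vehicle 2 O → Q → U → M → P → O = 75; combined 135.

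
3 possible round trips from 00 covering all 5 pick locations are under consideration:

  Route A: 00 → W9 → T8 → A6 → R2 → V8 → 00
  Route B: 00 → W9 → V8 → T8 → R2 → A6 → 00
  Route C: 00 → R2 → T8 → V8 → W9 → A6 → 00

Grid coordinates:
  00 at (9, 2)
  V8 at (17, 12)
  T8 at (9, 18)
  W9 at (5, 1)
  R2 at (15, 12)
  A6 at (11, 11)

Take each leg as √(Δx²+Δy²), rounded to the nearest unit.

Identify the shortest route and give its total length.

47 — Route A is the shortest.

Route A: 4 + 17 + 7 + 4 + 2 + 13 = 47
Route B: 4 + 16 + 10 + 8 + 4 + 9 = 51
Route C: 12 + 8 + 10 + 16 + 12 + 9 = 67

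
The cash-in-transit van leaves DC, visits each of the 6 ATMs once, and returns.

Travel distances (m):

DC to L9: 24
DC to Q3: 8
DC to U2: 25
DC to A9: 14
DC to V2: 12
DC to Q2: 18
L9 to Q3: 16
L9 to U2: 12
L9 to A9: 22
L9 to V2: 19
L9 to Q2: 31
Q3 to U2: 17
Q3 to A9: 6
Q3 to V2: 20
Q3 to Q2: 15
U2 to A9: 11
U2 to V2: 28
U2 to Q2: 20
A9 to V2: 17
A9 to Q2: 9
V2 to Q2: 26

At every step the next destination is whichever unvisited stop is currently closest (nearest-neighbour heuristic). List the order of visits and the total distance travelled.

From DC: distances to unvisited — Q3=8, V2=12, A9=14, Q2=18, L9=24, U2=25. Nearest is Q3 (8).
From Q3: distances to unvisited — A9=6, Q2=15, L9=16, U2=17, V2=20. Nearest is A9 (6).
From A9: distances to unvisited — Q2=9, U2=11, V2=17, L9=22. Nearest is Q2 (9).
From Q2: distances to unvisited — U2=20, V2=26, L9=31. Nearest is U2 (20).
From U2: distances to unvisited — L9=12, V2=28. Nearest is L9 (12).
From L9: distances to unvisited — V2=19. Nearest is V2 (19).
Return V2→DC: 12.
Total = 8 + 6 + 9 + 20 + 12 + 19 + 12 = 86.

86 m along DC → Q3 → A9 → Q2 → U2 → L9 → V2 → DC.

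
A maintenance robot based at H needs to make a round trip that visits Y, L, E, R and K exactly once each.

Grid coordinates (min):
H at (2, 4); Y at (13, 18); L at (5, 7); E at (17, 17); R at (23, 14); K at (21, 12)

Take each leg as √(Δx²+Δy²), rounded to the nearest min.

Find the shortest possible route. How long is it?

53 min — the shortest possible round trip.

There are 60 distinct closed tours to check (reversals are equivalent).
H→Y→L→E→R→K→H: 18+14+16+7+3+21 = 79
H→Y→L→E→K→R→H: 18+14+16+6+3+23 = 80
H→Y→L→R→E→K→H: 18+14+19+7+6+21 = 85
H→Y→L→R→K→E→H: 18+14+19+3+6+20 = 80
H→Y→L→K→E→R→H: 18+14+17+6+7+23 = 85
H→Y→L→K→R→E→H: 18+14+17+3+7+20 = 79
H→Y→E→L→R→K→H: 18+4+16+19+3+21 = 81
H→Y→E→L→K→R→H: 18+4+16+17+3+23 = 81
H→Y→E→R→L→K→H: 18+4+7+19+17+21 = 86
H→Y→E→R→K→L→H: 18+4+7+3+17+4 = 53
H→Y→E→K→L→R→H: 18+4+6+17+19+23 = 87
H→Y→E→K→R→L→H: 18+4+6+3+19+4 = 54
H→Y→R→L→E→K→H: 18+11+19+16+6+21 = 91
H→Y→R→L→K→E→H: 18+11+19+17+6+20 = 91
… (46 more)
The minimum is 53.
One optimal route: H → Y → E → R → K → L → H (or its reverse).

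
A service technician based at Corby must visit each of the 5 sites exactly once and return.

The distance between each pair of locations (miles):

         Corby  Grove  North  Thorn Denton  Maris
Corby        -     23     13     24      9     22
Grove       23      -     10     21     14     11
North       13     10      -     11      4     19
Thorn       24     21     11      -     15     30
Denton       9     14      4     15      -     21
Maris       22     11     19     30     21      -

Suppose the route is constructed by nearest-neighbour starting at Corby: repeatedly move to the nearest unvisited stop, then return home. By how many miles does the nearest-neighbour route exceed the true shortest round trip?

Excess over optimum: 10 miles.

From Corby: Denton=9, North=13, Maris=22, Grove=23, Thorn=24 → choose Denton (9).
From Denton: North=4, Grove=14, Thorn=15, Maris=21 → choose North (4).
From North: Grove=10, Thorn=11, Maris=19 → choose Grove (10).
From Grove: Maris=11, Thorn=21 → choose Maris (11).
From Maris: Thorn=30 → choose Thorn (30).
NN route Corby → Denton → North → Grove → Maris → Thorn → Corby costs 88.
Optimal: Corby → Denton → North → Thorn → Grove → Maris → Corby costs 78 (by enumerating all 60 distinct tours).
Excess = 88 − 78 = 10.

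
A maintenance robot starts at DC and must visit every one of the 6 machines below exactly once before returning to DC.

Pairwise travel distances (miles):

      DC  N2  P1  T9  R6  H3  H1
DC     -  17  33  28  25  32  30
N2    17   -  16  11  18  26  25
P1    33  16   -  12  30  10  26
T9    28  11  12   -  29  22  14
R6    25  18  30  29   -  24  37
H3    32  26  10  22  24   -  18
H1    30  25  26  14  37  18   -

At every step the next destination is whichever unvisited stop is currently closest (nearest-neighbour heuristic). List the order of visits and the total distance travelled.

DC → [N2:17 / R6:25 / T9:28 / H1:30 / H3:32 / P1:33] → N2 (17)
N2 → [T9:11 / P1:16 / R6:18 / H1:25 / H3:26] → T9 (11)
T9 → [P1:12 / H1:14 / H3:22 / R6:29] → P1 (12)
P1 → [H3:10 / H1:26 / R6:30] → H3 (10)
H3 → [H1:18 / R6:24] → H1 (18)
H1 → [R6:37] → R6 (37)
Return R6→DC: 25.
Total = 17 + 11 + 12 + 10 + 18 + 37 + 25 = 130.

Total distance 130 miles via the nearest-neighbour route DC → N2 → T9 → P1 → H3 → H1 → R6 → DC.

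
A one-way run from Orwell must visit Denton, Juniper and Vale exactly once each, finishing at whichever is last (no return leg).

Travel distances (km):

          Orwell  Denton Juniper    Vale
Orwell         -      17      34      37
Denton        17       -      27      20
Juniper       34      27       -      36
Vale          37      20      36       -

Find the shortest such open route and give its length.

Shortest open route: 73 km.

There are 3! = 6 possible orderings.
Orwell→Denton→Juniper→Vale: 17+27+36 = 80
Orwell→Denton→Vale→Juniper: 17+20+36 = 73
Orwell→Juniper→Denton→Vale: 34+27+20 = 81
Orwell→Juniper→Vale→Denton: 34+36+20 = 90
Orwell→Vale→Denton→Juniper: 37+20+27 = 84
Orwell→Vale→Juniper→Denton: 37+36+27 = 100
The minimum is 73.
One shortest path: Orwell → Denton → Vale → Juniper.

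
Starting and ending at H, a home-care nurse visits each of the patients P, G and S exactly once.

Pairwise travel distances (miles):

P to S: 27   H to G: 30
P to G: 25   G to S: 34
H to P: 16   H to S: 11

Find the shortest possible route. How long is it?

Minimum total distance: 86 miles.

H-P-G-S-H: 16+25+34+11 = 86
H-P-S-G-H: 16+27+34+30 = 107
H-G-P-S-H: 30+25+27+11 = 93
The minimum is 86.
One optimal route: H → P → G → S → H (or its reverse).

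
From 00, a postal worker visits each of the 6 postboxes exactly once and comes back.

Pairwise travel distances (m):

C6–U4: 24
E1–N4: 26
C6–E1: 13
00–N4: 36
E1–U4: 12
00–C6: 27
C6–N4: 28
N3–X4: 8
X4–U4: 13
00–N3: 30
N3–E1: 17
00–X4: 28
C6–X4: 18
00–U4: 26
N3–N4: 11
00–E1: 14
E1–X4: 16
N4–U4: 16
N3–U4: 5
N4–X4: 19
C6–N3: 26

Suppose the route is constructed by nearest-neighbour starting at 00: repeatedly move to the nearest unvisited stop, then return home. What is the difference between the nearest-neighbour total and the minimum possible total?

00: E1=14, U4=26, C6=27, X4=28, N3=30, N4=36 ⇒ E1
E1: U4=12, C6=13, X4=16, N3=17, N4=26 ⇒ U4
U4: N3=5, X4=13, N4=16, C6=24 ⇒ N3
N3: X4=8, N4=11, C6=26 ⇒ X4
X4: C6=18, N4=19 ⇒ C6
C6: N4=28 ⇒ N4
NN route 00 → E1 → U4 → N3 → X4 → C6 → N4 → 00 costs 121.
Optimal: 00 → C6 → X4 → N3 → N4 → U4 → E1 → 00 costs 106 (by enumerating all 360 distinct tours).
Excess = 121 − 106 = 15.

15 m longer than the optimal tour.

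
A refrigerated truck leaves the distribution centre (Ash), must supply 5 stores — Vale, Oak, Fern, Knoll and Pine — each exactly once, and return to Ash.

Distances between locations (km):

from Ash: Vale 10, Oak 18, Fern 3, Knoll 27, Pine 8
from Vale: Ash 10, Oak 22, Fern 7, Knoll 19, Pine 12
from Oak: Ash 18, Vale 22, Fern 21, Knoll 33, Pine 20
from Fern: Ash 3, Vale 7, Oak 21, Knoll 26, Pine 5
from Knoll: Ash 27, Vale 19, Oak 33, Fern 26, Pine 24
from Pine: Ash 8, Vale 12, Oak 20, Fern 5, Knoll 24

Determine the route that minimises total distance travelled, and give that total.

With 5 stops there are 5!/2 = 60 distinct round trips (a route and its reverse cost the same).
Ash-Vale-Oak-Fern-Knoll-Pine-Ash: 10+22+21+26+24+8 = 111
Ash-Vale-Oak-Fern-Pine-Knoll-Ash: 10+22+21+5+24+27 = 109
Ash-Vale-Oak-Knoll-Fern-Pine-Ash: 10+22+33+26+5+8 = 104
Ash-Vale-Oak-Knoll-Pine-Fern-Ash: 10+22+33+24+5+3 = 97
Ash-Vale-Oak-Pine-Fern-Knoll-Ash: 10+22+20+5+26+27 = 110
Ash-Vale-Oak-Pine-Knoll-Fern-Ash: 10+22+20+24+26+3 = 105
Ash-Vale-Fern-Oak-Knoll-Pine-Ash: 10+7+21+33+24+8 = 103
Ash-Vale-Fern-Oak-Pine-Knoll-Ash: 10+7+21+20+24+27 = 109
Ash-Vale-Fern-Knoll-Oak-Pine-Ash: 10+7+26+33+20+8 = 104
Ash-Vale-Fern-Knoll-Pine-Oak-Ash: 10+7+26+24+20+18 = 105
Ash-Vale-Fern-Pine-Oak-Knoll-Ash: 10+7+5+20+33+27 = 102
Ash-Vale-Fern-Pine-Knoll-Oak-Ash: 10+7+5+24+33+18 = 97
Ash-Vale-Knoll-Oak-Fern-Pine-Ash: 10+19+33+21+5+8 = 96
Ash-Vale-Knoll-Oak-Pine-Fern-Ash: 10+19+33+20+5+3 = 90
… (46 more)
The minimum is 90.
One optimal route: Ash → Vale → Knoll → Oak → Pine → Fern → Ash (or its reverse).

90 km — the shortest possible round trip.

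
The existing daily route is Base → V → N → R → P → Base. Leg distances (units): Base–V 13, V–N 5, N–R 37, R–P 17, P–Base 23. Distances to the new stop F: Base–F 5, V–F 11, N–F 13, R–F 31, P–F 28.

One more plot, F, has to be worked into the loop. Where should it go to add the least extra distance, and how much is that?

Insertion cost between consecutive stops i–j is d(i,F) + d(F,j) − d(i,j):
  between Base and V: 5 + 11 − 13 = 3
  between V and N: 11 + 13 − 5 = 19
  between N and R: 13 + 31 − 37 = 7
  between R and P: 31 + 28 − 17 = 42
  between P and Base: 28 + 5 − 23 = 10
Cheapest insertion is between Base and V, adding 3.
New total = 95 + 3 = 98.

Minimum extra distance: 3, inserting F between Base and V.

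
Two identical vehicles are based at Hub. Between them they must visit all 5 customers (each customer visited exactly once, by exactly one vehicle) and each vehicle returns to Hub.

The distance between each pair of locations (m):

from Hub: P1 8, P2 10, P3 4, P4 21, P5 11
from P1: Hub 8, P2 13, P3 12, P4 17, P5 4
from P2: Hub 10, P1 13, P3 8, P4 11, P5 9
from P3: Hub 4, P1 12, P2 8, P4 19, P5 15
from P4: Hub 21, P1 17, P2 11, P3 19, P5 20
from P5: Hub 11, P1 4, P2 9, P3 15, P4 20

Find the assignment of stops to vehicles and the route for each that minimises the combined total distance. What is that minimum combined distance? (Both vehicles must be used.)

61 m — the smallest possible combined total.

There are 2^4 − 1 = 15 ways to divide the 5 stops into two non-empty groups. For each, the best each vehicle can do is its own shortest tour through its group:
  {P1} + {P2, P3, P4, P5}: 16 + 54 = 70
  {P2} + {P1, P3, P4, P5}: 20 + 55 = 75
  {P1, P2} + {P3, P4, P5}: 31 + 54 = 85
  {P3} + {P1, P2, P4, P5}: 8 + 53 = 61
  {P1, P3} + {P2, P4, P5}: 24 + 52 = 76
  {P2, P3} + {P1, P4, P5}: 22 + 53 = 75
  … (15 splits in total)
Best: vehicle 1 Hub → P3 → Hub = 8; vehicle 2 Hub → P1 → P5 → P2 → P4 → Hub = 53; combined 61.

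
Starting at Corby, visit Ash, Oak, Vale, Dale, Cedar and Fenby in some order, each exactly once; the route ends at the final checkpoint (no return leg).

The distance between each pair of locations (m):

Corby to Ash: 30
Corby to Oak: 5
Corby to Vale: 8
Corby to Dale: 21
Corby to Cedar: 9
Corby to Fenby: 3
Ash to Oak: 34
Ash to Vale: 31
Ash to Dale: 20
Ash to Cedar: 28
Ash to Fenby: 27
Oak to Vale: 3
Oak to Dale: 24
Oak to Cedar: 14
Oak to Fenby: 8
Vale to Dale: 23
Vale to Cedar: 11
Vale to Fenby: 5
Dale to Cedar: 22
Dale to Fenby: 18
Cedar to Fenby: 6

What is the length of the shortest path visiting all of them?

There are 6! = 720 possible orderings.
Corby→Ash→Oak→Vale→Dale→Cedar→Fenby: 30+34+3+23+22+6 = 118
Corby→Ash→Oak→Vale→Dale→Fenby→Cedar: 30+34+3+23+18+6 = 114
Corby→Ash→Oak→Vale→Cedar→Dale→Fenby: 30+34+3+11+22+18 = 118
Corby→Ash→Oak→Vale→Cedar→Fenby→Dale: 30+34+3+11+6+18 = 102
Corby→Ash→Oak→Vale→Fenby→Dale→Cedar: 30+34+3+5+18+22 = 112
Corby→Ash→Oak→Vale→Fenby→Cedar→Dale: 30+34+3+5+6+22 = 100
Corby→Ash→Oak→Dale→Vale→Cedar→Fenby: 30+34+24+23+11+6 = 128
Corby→Ash→Oak→Dale→Vale→Fenby→Cedar: 30+34+24+23+5+6 = 122
… (712 more)
Corby→Oak→Vale→Fenby→Cedar→Dale→Ash: 5+3+5+6+22+20 = 61  ← best
The minimum is 61.
One shortest path: Corby → Oak → Vale → Fenby → Cedar → Dale → Ash.

61 m — the minimum one-way total.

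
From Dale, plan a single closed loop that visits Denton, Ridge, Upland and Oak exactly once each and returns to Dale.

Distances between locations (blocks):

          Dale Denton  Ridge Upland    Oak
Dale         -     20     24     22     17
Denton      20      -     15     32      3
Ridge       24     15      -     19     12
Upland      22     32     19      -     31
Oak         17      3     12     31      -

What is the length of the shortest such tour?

With 4 stops there are 4!/2 = 12 distinct round trips (a route and its reverse cost the same).
Dale-Denton-Ridge-Upland-Oak-Dale: 20+15+19+31+17 = 102
Dale-Denton-Ridge-Oak-Upland-Dale: 20+15+12+31+22 = 100
Dale-Denton-Upland-Ridge-Oak-Dale: 20+32+19+12+17 = 100
Dale-Denton-Upland-Oak-Ridge-Dale: 20+32+31+12+24 = 119
Dale-Denton-Oak-Ridge-Upland-Dale: 20+3+12+19+22 = 76
Dale-Denton-Oak-Upland-Ridge-Dale: 20+3+31+19+24 = 97
Dale-Ridge-Denton-Upland-Oak-Dale: 24+15+32+31+17 = 119
Dale-Ridge-Denton-Oak-Upland-Dale: 24+15+3+31+22 = 95
Dale-Ridge-Upland-Denton-Oak-Dale: 24+19+32+3+17 = 95
Dale-Ridge-Oak-Denton-Upland-Dale: 24+12+3+32+22 = 93
Dale-Upland-Denton-Ridge-Oak-Dale: 22+32+15+12+17 = 98
Dale-Upland-Ridge-Denton-Oak-Dale: 22+19+15+3+17 = 76
The minimum is 76.
One optimal route: Dale → Denton → Oak → Ridge → Upland → Dale (or its reverse).

Minimum total distance: 76 blocks.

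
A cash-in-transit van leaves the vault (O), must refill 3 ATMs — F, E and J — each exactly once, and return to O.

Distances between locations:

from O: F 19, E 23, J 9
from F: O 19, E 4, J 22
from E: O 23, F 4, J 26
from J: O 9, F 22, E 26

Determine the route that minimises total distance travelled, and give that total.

Shortest round trip = 58.

There are 3 distinct closed tours to check (reversals are equivalent).
O - F - E - J - O: 19+4+26+9 = 58
O - F - J - E - O: 19+22+26+23 = 90
O - E - F - J - O: 23+4+22+9 = 58
The minimum is 58.
One optimal route: O → F → E → J → O (or its reverse).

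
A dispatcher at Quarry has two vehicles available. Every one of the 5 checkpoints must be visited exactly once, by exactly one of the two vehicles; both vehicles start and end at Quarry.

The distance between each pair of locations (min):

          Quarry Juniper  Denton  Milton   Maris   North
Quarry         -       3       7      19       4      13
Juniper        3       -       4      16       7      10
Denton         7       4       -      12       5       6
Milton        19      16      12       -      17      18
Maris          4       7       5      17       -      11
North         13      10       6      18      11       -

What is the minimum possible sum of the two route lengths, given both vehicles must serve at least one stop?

There are 2^4 − 1 = 15 ways to divide the 5 stops into two non-empty groups. For each, the best each vehicle can do is its own shortest tour through its group:
  {Juniper} + {Denton, Milton, Maris, North}: 6 + 52 = 58
  {Denton} + {Juniper, Milton, Maris, North}: 14 + 52 = 66
  {Juniper, Denton} + {Milton, Maris, North}: 14 + 52 = 66
  {Milton} + {Juniper, Denton, Maris, North}: 38 + 28 = 66
  {Juniper, Milton} + {Denton, Maris, North}: 38 + 28 = 66
  {Denton, Milton} + {Juniper, Maris, North}: 38 + 28 = 66
  … (15 splits in total)
Best: vehicle 1 Quarry → Juniper → Quarry = 6; vehicle 2 Quarry → Denton → Milton → North → Maris → Quarry = 52; combined 58.

Minimum combined distance: 58 min.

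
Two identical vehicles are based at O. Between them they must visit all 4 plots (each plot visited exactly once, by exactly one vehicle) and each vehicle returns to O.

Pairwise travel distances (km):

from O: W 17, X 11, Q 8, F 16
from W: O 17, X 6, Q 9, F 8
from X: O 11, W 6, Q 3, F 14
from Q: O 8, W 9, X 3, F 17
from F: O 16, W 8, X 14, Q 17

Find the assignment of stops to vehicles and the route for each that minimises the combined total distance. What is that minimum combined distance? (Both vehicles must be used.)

Minimum combined distance: 57 km.

Try each way of splitting the stops between the two vehicles (each non-empty) and, for each split, find the best tour for each vehicle:
  {W} + {X, Q, F}: 34 + 41 = 75
  {X} + {W, Q, F}: 22 + 41 = 63
  {W, X} + {Q, F}: 34 + 41 = 75
  {Q} + {W, X, F}: 16 + 41 = 57
  {W, Q} + {X, F}: 34 + 41 = 75
  {X, Q} + {W, F}: 22 + 41 = 63
  … (7 splits in total)
Best: vehicle 1 O → Q → O = 16; vehicle 2 O → X → W → F → O = 41; combined 57.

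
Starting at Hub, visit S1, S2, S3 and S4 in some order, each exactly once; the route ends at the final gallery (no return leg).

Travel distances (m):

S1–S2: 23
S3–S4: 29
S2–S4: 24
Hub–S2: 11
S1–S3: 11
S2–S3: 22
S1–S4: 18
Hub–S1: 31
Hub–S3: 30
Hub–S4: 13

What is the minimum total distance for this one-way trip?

There are 4! = 24 possible orderings.
Hub - S1 - S2 - S3 - S4: 31+23+22+29 = 105
Hub - S1 - S2 - S4 - S3: 31+23+24+29 = 107
Hub - S1 - S3 - S2 - S4: 31+11+22+24 = 88
Hub - S1 - S3 - S4 - S2: 31+11+29+24 = 95
Hub - S1 - S4 - S2 - S3: 31+18+24+22 = 95
Hub - S1 - S4 - S3 - S2: 31+18+29+22 = 100
Hub - S2 - S1 - S3 - S4: 11+23+11+29 = 74
Hub - S2 - S1 - S4 - S3: 11+23+18+29 = 81
Hub - S2 - S3 - S1 - S4: 11+22+11+18 = 62
Hub - S2 - S3 - S4 - S1: 11+22+29+18 = 80
Hub - S2 - S4 - S1 - S3: 11+24+18+11 = 64
Hub - S2 - S4 - S3 - S1: 11+24+29+11 = 75
Hub - S3 - S1 - S2 - S4: 30+11+23+24 = 88
Hub - S3 - S1 - S4 - S2: 30+11+18+24 = 83
… (10 more)
The minimum is 62.
One shortest path: Hub → S2 → S3 → S1 → S4.

62 m — the minimum one-way total.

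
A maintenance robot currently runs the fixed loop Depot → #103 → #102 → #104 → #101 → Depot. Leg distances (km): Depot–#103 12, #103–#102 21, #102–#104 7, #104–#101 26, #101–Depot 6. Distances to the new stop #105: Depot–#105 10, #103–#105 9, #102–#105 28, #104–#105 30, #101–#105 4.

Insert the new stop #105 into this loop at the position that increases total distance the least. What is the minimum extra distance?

Minimum extra distance: 7 km, inserting #105 between Depot and #103.

Insertion cost between consecutive stops i–j is d(i,#105) + d(#105,j) − d(i,j):
  between Depot and #103: 10 + 9 − 12 = 7
  between #103 and #102: 9 + 28 − 21 = 16
  between #102 and #104: 28 + 30 − 7 = 51
  between #104 and #101: 30 + 4 − 26 = 8
  between #101 and Depot: 4 + 10 − 6 = 8
Cheapest insertion is between Depot and #103, adding 7.
New total = 72 + 7 = 79.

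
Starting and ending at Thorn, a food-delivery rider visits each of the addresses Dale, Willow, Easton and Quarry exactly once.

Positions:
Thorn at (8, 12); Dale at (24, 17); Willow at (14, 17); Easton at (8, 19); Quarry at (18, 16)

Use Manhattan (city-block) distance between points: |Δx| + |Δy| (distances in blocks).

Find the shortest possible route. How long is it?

Minimum total distance: 46 blocks.

Thorn → Dale → Willow → Easton → Quarry → Thorn: 21+10+8+13+14 = 66
Thorn → Dale → Willow → Quarry → Easton → Thorn: 21+10+5+13+7 = 56
Thorn → Dale → Easton → Willow → Quarry → Thorn: 21+18+8+5+14 = 66
Thorn → Dale → Easton → Quarry → Willow → Thorn: 21+18+13+5+11 = 68
Thorn → Dale → Quarry → Willow → Easton → Thorn: 21+7+5+8+7 = 48
Thorn → Dale → Quarry → Easton → Willow → Thorn: 21+7+13+8+11 = 60
Thorn → Willow → Dale → Easton → Quarry → Thorn: 11+10+18+13+14 = 66
Thorn → Willow → Dale → Quarry → Easton → Thorn: 11+10+7+13+7 = 48
Thorn → Willow → Easton → Dale → Quarry → Thorn: 11+8+18+7+14 = 58
Thorn → Willow → Quarry → Dale → Easton → Thorn: 11+5+7+18+7 = 48
Thorn → Easton → Dale → Willow → Quarry → Thorn: 7+18+10+5+14 = 54
Thorn → Easton → Willow → Dale → Quarry → Thorn: 7+8+10+7+14 = 46
The minimum is 46.
One optimal route: Thorn → Easton → Willow → Dale → Quarry → Thorn (or its reverse).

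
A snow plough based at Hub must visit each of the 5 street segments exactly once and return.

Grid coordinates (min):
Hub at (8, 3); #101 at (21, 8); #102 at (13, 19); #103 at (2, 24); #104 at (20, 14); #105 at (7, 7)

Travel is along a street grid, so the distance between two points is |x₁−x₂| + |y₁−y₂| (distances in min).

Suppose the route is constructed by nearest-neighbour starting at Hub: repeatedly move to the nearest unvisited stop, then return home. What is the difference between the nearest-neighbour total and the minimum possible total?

2 min longer than the optimal tour.

Hub: #105=5, #101=18, #102=21, #104=23, #103=27 ⇒ #105
#105: #101=15, #102=18, #104=20, #103=22 ⇒ #101
#101: #104=7, #102=19, #103=35 ⇒ #104
#104: #102=12, #103=28 ⇒ #102
#102: #103=16 ⇒ #103
NN route Hub → #105 → #101 → #104 → #102 → #103 → Hub costs 82.
Optimal: Hub → #101 → #104 → #102 → #103 → #105 → Hub costs 80 (by enumerating all 60 distinct tours).
Excess = 82 − 80 = 2.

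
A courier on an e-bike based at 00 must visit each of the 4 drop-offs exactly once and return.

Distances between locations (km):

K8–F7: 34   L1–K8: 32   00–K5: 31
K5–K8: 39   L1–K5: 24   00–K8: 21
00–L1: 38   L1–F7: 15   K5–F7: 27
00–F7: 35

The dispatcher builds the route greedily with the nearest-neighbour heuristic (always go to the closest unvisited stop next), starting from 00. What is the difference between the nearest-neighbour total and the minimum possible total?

From 00: K8=21, K5=31, F7=35, L1=38 → choose K8 (21).
From K8: L1=32, F7=34, K5=39 → choose L1 (32).
From L1: F7=15, K5=24 → choose F7 (15).
From F7: K5=27 → choose K5 (27).
NN route 00 → K8 → L1 → F7 → K5 → 00 costs 126.
Optimal: 00 → K5 → L1 → F7 → K8 → 00 costs 125 (by enumerating all 12 distinct tours).
Excess = 126 − 125 = 1.

1 km longer than the optimal tour.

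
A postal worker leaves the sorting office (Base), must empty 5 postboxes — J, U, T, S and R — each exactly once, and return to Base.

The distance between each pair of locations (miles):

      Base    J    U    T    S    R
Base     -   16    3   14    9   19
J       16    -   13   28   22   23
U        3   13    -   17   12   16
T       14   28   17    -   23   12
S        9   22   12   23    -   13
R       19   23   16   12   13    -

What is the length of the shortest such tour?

77 miles — the shortest possible round trip.

There are 60 distinct closed tours to check (reversals are equivalent).
Base→J→U→T→S→R→Base: 16+13+17+23+13+19 = 101
Base→J→U→T→R→S→Base: 16+13+17+12+13+9 = 80
Base→J→U→S→T→R→Base: 16+13+12+23+12+19 = 95
Base→J→U→S→R→T→Base: 16+13+12+13+12+14 = 80
Base→J→U→R→T→S→Base: 16+13+16+12+23+9 = 89
Base→J→U→R→S→T→Base: 16+13+16+13+23+14 = 95
Base→J→T→U→S→R→Base: 16+28+17+12+13+19 = 105
Base→J→T→U→R→S→Base: 16+28+17+16+13+9 = 99
Base→J→T→S→U→R→Base: 16+28+23+12+16+19 = 114
Base→J→T→S→R→U→Base: 16+28+23+13+16+3 = 99
Base→J→T→R→U→S→Base: 16+28+12+16+12+9 = 93
Base→J→T→R→S→U→Base: 16+28+12+13+12+3 = 84
Base→J→S→U→T→R→Base: 16+22+12+17+12+19 = 98
Base→J→S→U→R→T→Base: 16+22+12+16+12+14 = 92
… (46 more)
Base→U→J→S→R→T→Base: 3+13+22+13+12+14 = 77  ← best
The minimum is 77.
One optimal route: Base → U → J → S → R → T → Base (or its reverse).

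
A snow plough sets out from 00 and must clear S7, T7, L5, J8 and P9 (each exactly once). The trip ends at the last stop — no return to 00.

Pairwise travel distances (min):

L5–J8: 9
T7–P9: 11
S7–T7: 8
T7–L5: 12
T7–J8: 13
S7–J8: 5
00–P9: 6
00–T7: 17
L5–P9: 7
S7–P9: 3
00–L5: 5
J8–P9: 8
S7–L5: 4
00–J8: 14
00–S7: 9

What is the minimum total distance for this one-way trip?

33 min — the minimum one-way total.

There are 5! = 120 possible orderings.
00→S7→T7→L5→J8→P9: 9+8+12+9+8 = 46
00→S7→T7→L5→P9→J8: 9+8+12+7+8 = 44
00→S7→T7→J8→L5→P9: 9+8+13+9+7 = 46
00→S7→T7→J8→P9→L5: 9+8+13+8+7 = 45
00→S7→T7→P9→L5→J8: 9+8+11+7+9 = 44
00→S7→T7→P9→J8→L5: 9+8+11+8+9 = 45
00→S7→L5→T7→J8→P9: 9+4+12+13+8 = 46
00→S7→L5→T7→P9→J8: 9+4+12+11+8 = 44
00→S7→L5→J8→T7→P9: 9+4+9+13+11 = 46
00→S7→L5→J8→P9→T7: 9+4+9+8+11 = 41
00→S7→L5→P9→T7→J8: 9+4+7+11+13 = 44
00→S7→L5→P9→J8→T7: 9+4+7+8+13 = 41
00→S7→J8→T7→L5→P9: 9+5+13+12+7 = 46
00→S7→J8→T7→P9→L5: 9+5+13+11+7 = 45
… (106 more)
00→L5→S7→J8→P9→T7: 5+4+5+8+11 = 33  ← best
The minimum is 33.
One shortest path: 00 → L5 → S7 → J8 → P9 → T7.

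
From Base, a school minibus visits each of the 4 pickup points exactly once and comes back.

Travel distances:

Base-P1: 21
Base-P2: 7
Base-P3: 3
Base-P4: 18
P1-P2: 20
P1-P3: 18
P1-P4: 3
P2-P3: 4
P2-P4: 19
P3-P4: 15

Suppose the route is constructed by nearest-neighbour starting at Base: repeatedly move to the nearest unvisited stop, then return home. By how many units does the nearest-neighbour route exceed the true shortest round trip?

Excess over optimum: 2.

Base: P3=3, P2=7, P4=18, P1=21 ⇒ P3
P3: P2=4, P4=15, P1=18 ⇒ P2
P2: P4=19, P1=20 ⇒ P4
P4: P1=3 ⇒ P1
NN route Base → P3 → P2 → P4 → P1 → Base costs 50.
Optimal: Base → P2 → P1 → P4 → P3 → Base costs 48 (by enumerating all 12 distinct tours).
Excess = 50 − 48 = 2.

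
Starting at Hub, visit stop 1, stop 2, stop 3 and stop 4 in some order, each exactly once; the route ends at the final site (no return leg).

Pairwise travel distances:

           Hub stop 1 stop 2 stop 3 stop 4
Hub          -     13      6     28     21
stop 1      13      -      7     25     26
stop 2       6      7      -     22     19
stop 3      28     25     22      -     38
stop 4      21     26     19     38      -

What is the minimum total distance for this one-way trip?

There are 4! = 24 possible orderings.
Hub - stop 1 - stop 2 - stop 3 - stop 4: 13+7+22+38 = 80
Hub - stop 1 - stop 2 - stop 4 - stop 3: 13+7+19+38 = 77
Hub - stop 1 - stop 3 - stop 2 - stop 4: 13+25+22+19 = 79
Hub - stop 1 - stop 3 - stop 4 - stop 2: 13+25+38+19 = 95
Hub - stop 1 - stop 4 - stop 2 - stop 3: 13+26+19+22 = 80
Hub - stop 1 - stop 4 - stop 3 - stop 2: 13+26+38+22 = 99
Hub - stop 2 - stop 1 - stop 3 - stop 4: 6+7+25+38 = 76
Hub - stop 2 - stop 1 - stop 4 - stop 3: 6+7+26+38 = 77
Hub - stop 2 - stop 3 - stop 1 - stop 4: 6+22+25+26 = 79
Hub - stop 2 - stop 3 - stop 4 - stop 1: 6+22+38+26 = 92
Hub - stop 2 - stop 4 - stop 1 - stop 3: 6+19+26+25 = 76
Hub - stop 2 - stop 4 - stop 3 - stop 1: 6+19+38+25 = 88
Hub - stop 3 - stop 1 - stop 2 - stop 4: 28+25+7+19 = 79
Hub - stop 3 - stop 1 - stop 4 - stop 2: 28+25+26+19 = 98
… (10 more)
Hub - stop 4 - stop 2 - stop 1 - stop 3: 21+19+7+25 = 72  ← best
The minimum is 72.
One shortest path: Hub → stop 4 → stop 2 → stop 1 → stop 3.

Shortest open route: 72.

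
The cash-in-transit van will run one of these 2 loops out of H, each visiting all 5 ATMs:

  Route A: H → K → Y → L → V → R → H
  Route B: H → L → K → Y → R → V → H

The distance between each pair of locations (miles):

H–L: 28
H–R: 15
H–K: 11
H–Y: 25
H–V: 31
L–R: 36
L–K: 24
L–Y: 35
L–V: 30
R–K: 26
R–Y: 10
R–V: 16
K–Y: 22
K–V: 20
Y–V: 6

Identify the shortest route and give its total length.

Route A: 11 + 22 + 35 + 30 + 16 + 15 = 129
Route B: 28 + 24 + 22 + 10 + 16 + 31 = 131

129 miles — Route A is the shortest.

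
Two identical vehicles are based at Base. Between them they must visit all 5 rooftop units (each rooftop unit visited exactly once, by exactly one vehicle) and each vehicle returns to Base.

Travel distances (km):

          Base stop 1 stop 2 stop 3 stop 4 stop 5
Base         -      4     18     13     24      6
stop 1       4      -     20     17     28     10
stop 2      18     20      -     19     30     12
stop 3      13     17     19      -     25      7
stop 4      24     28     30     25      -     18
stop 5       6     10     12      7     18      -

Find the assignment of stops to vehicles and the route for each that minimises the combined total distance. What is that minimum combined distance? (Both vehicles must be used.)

Minimum combined distance: 94 km.

There are 2^4 − 1 = 15 ways to divide the 5 stops into two non-empty groups. For each, the best each vehicle can do is its own shortest tour through its group:
  {stop 1} + {stop 2, stop 3, stop 4, stop 5}: 8 + 86 = 94
  {stop 2} + {stop 1, stop 3, stop 4, stop 5}: 36 + 70 = 106
  {stop 1, stop 2} + {stop 3, stop 4, stop 5}: 42 + 62 = 104
  {stop 3} + {stop 1, stop 2, stop 4, stop 5}: 26 + 78 = 104
  {stop 1, stop 3} + {stop 2, stop 4, stop 5}: 34 + 72 = 106
  {stop 2, stop 3} + {stop 1, stop 4, stop 5}: 50 + 56 = 106
  … (15 splits in total)
Best: vehicle 1 Base → stop 1 → Base = 8; vehicle 2 Base → stop 2 → stop 3 → stop 4 → stop 5 → Base = 86; combined 94.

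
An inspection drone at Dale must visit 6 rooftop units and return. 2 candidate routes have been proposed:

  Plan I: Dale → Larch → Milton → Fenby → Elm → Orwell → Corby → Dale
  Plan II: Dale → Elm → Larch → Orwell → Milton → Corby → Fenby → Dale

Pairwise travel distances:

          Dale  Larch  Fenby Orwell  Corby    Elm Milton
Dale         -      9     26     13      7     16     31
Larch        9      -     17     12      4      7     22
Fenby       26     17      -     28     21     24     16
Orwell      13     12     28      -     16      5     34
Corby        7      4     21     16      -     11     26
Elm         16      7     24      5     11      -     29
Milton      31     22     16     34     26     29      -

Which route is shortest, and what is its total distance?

Plan I: 9 + 22 + 16 + 24 + 5 + 16 + 7 = 99
Plan II: 16 + 7 + 12 + 34 + 26 + 21 + 26 = 142

Shortest is Plan I, total 99.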